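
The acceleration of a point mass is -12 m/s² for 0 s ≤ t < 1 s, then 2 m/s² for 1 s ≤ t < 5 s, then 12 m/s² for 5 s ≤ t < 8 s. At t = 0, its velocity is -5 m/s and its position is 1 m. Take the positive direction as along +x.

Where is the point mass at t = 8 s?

On each constant-a segment, Δv = aΔt and Δx = v₀Δt + ½aΔt²; chain segment to segment.
0–1 s: v starts -5 m/s; Δx = -5·1 + ½·-12·1² = -11 m; v ends -17 m/s.
1–5 s: v starts -17 m/s; Δx = -17·4 + ½·2·4² = -52 m; v ends -9 m/s.
5–8 s: v starts -9 m/s; Δx = -9·3 + ½·12·3² = 27 m; v ends 27 m/s.
x(8) = 1 + Σ Δx = -35 m.

-35 m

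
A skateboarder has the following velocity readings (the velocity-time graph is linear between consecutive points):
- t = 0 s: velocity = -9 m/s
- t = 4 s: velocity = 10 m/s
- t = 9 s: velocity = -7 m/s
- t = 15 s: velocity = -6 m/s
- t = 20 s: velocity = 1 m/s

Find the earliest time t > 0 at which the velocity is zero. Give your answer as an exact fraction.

t = 36/19 s

v changes sign on 0–4 s (from -9 to 10); the graph is linear there, so v = 0 at t = 0 + (9)·(4 − 0)/(10 − -9) = 36/19 s.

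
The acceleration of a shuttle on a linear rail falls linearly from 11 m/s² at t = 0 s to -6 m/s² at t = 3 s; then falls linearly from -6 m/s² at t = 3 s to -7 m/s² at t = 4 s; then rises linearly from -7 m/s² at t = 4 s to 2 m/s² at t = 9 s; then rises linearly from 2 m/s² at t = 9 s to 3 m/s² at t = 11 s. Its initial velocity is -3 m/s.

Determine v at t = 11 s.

Δv equals the area under the a-t graph; then v = v₀ + Δv.
0–3 s: ½(11 + -6)(3) = 7.5 m/s
3–4 s: ½(-6 + -7)(1) = -6.5 m/s
4–9 s: ½(-7 + 2)(5) = -12.5 m/s
9–11 s: ½(2 + 3)(2) = 5 m/s
Δv = -6.5 m/s, so v(11) = -3 + (-6.5) = -9.5 m/s.

-9.5 m/s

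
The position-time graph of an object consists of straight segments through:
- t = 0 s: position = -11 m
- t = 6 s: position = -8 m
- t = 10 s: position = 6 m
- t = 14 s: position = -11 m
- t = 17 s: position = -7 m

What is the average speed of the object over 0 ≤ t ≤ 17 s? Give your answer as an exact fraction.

38/17 m/s

Average speed = (total path length)/(elapsed time); on a piecewise-linear x-t graph the path length is Σ|Δx|.
0–6 s: |Δx| = |-8 − -11| = 3 m
6–10 s: |Δx| = |6 − -8| = 14 m
10–14 s: |Δx| = |-11 − 6| = 17 m
14–17 s: |Δx| = |-7 − -11| = 4 m
Total path = 38 m; average speed = 38/17 = 38/17 m/s.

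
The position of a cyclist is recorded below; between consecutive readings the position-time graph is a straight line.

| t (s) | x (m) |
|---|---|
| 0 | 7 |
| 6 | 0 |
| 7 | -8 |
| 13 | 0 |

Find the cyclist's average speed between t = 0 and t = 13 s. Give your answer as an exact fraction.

23/13 m/s

Average speed = (total path length)/(elapsed time); on a piecewise-linear x-t graph the path length is Σ|Δx|.
0–6 s: |Δx| = |0 − 7| = 7 m
6–7 s: |Δx| = |-8 − 0| = 8 m
7–13 s: |Δx| = |0 − -8| = 8 m
Total path = 23 m; average speed = 23/13 = 23/13 m/s.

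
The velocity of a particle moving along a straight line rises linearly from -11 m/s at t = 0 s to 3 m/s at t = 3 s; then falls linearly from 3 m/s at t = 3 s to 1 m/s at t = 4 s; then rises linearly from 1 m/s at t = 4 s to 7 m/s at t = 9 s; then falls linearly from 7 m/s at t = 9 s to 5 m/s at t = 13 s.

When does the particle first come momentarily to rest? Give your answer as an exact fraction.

v changes sign on 0–3 s (from -11 to 3); the graph is linear there, so v = 0 at t = 0 + (11)·(3 − 0)/(3 − -11) = 33/14 s.

t = 33/14 s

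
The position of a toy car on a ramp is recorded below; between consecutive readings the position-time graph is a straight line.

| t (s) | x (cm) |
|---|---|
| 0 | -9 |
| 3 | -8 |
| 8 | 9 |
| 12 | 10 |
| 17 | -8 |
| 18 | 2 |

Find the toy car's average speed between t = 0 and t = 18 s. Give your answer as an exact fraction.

47/18 cm/s

Average speed = (total path length)/(elapsed time); on a piecewise-linear x-t graph the path length is Σ|Δx|.
0–3 s: |Δx| = |-8 − -9| = 1 cm
3–8 s: |Δx| = |9 − -8| = 17 cm
8–12 s: |Δx| = |10 − 9| = 1 cm
12–17 s: |Δx| = |-8 − 10| = 18 cm
17–18 s: |Δx| = |2 − -8| = 10 cm
Total path = 47 cm; average speed = 47/18 = 47/18 cm/s.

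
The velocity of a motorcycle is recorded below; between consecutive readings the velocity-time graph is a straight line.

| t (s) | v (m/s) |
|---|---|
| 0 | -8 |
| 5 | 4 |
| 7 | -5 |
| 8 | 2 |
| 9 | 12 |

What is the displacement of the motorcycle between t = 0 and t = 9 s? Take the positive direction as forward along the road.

Displacement is the signed area under the v-t curve.
0–5 s: ½(-8 + 4)(5) = -10 m
5–7 s: ½(4 + -5)(2) = -1 m
7–8 s: ½(-5 + 2)(1) = -1.5 m
8–9 s: ½(2 + 12)(1) = 7 m
Net displacement = -5.5 m

-5.5 m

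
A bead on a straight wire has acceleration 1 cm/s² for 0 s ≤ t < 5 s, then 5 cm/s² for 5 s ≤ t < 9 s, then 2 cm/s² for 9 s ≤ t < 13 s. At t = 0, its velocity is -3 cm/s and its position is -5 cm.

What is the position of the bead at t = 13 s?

144.5 cm

On each constant-a segment, Δv = aΔt and Δx = v₀Δt + ½aΔt²; chain segment to segment.
0–5 s: v starts -3 cm/s; Δx = -3·5 + ½·1·5² = -2.5 cm; v ends 2 cm/s.
5–9 s: v starts 2 cm/s; Δx = 2·4 + ½·5·4² = 48 cm; v ends 22 cm/s.
9–13 s: v starts 22 cm/s; Δx = 22·4 + ½·2·4² = 104 cm; v ends 30 cm/s.
x(13) = -5 + Σ Δx = 144.5 cm.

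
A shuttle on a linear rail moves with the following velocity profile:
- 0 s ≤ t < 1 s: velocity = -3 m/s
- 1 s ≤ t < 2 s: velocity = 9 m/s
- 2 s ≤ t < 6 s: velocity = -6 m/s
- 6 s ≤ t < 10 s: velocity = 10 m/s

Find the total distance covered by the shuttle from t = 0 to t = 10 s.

76 m

Total distance travelled is ∫|v| dt — sum the magnitudes of each area piece.
0–1 s: |-3| × 1 = 3 m
1–2 s: |9| × 1 = 9 m
2–6 s: |-6| × 4 = 24 m
6–10 s: |10| × 4 = 40 m
Total distance = 76 m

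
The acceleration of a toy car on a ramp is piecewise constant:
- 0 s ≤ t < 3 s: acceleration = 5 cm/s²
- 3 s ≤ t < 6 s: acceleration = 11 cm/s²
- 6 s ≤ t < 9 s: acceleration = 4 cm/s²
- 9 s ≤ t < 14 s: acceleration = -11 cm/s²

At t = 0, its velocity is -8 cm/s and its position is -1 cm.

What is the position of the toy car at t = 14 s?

328.5 cm

On each constant-a segment, Δv = aΔt and Δx = v₀Δt + ½aΔt²; chain segment to segment.
0–3 s: v starts -8 cm/s; Δx = -8·3 + ½·5·3² = -1.5 cm; v ends 7 cm/s.
3–6 s: v starts 7 cm/s; Δx = 7·3 + ½·11·3² = 70.5 cm; v ends 40 cm/s.
6–9 s: v starts 40 cm/s; Δx = 40·3 + ½·4·3² = 138 cm; v ends 52 cm/s.
9–14 s: v starts 52 cm/s; Δx = 52·5 + ½·-11·5² = 122.5 cm; v ends -3 cm/s.
x(14) = -1 + Σ Δx = 328.5 cm.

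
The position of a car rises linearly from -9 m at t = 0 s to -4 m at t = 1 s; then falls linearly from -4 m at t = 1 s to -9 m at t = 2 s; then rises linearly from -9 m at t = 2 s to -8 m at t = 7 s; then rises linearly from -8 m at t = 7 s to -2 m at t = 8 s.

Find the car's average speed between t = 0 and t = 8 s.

Average speed = (total path length)/(elapsed time); on a piecewise-linear x-t graph the path length is Σ|Δx|.
0–1 s: |Δx| = |-4 − -9| = 5 m
1–2 s: |Δx| = |-9 − -4| = 5 m
2–7 s: |Δx| = |-8 − -9| = 1 m
7–8 s: |Δx| = |-2 − -8| = 6 m
Total path = 17 m; average speed = 17/8 = 2.125 m/s.

2.125 m/s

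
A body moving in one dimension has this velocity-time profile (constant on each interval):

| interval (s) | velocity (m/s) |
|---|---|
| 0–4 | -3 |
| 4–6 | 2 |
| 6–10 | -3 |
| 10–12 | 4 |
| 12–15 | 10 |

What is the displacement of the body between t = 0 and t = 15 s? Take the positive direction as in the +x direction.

Displacement is the signed area under the v-t curve.
0–4 s: -3 × 4 = -12 m
4–6 s: 2 × 2 = 4 m
6–10 s: -3 × 4 = -12 m
10–12 s: 4 × 2 = 8 m
12–15 s: 10 × 3 = 30 m
Net displacement = 18 m

18 m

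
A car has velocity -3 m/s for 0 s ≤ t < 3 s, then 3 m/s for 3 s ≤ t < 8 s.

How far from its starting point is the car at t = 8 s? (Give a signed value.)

Displacement is the signed area under the v-t curve.
0–3 s: -3 × 3 = -9 m
3–8 s: 3 × 5 = 15 m
Net displacement = 6 m

6 m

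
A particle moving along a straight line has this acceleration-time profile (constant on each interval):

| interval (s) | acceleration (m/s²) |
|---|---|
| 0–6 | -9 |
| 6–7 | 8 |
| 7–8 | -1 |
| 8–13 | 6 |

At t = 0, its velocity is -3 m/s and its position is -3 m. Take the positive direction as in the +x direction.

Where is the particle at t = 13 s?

On each constant-a segment, Δv = aΔt and Δx = v₀Δt + ½aΔt²; chain segment to segment.
0–6 s: v starts -3 m/s; Δx = -3·6 + ½·-9·6² = -180 m; v ends -57 m/s.
6–7 s: v starts -57 m/s; Δx = -57·1 + ½·8·1² = -53 m; v ends -49 m/s.
7–8 s: v starts -49 m/s; Δx = -49·1 + ½·-1·1² = -49.5 m; v ends -50 m/s.
8–13 s: v starts -50 m/s; Δx = -50·5 + ½·6·5² = -175 m; v ends -20 m/s.
x(13) = -3 + Σ Δx = -460.5 m.

-460.5 m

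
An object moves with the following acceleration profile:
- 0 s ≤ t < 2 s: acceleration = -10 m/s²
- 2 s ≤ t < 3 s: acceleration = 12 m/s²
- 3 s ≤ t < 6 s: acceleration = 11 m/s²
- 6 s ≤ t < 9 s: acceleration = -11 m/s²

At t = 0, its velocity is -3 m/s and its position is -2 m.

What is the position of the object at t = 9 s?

-12 m

On each constant-a segment, Δv = aΔt and Δx = v₀Δt + ½aΔt²; chain segment to segment.
0–2 s: v starts -3 m/s; Δx = -3·2 + ½·-10·2² = -26 m; v ends -23 m/s.
2–3 s: v starts -23 m/s; Δx = -23·1 + ½·12·1² = -17 m; v ends -11 m/s.
3–6 s: v starts -11 m/s; Δx = -11·3 + ½·11·3² = 16.5 m; v ends 22 m/s.
6–9 s: v starts 22 m/s; Δx = 22·3 + ½·-11·3² = 16.5 m; v ends -11 m/s.
x(9) = -2 + Σ Δx = -12 m.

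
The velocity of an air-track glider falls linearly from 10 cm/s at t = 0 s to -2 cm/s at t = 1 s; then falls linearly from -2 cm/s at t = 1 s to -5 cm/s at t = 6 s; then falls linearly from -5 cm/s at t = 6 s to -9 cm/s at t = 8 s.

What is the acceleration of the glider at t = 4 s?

Acceleration is the slope of the v-t graph on 1–6 s: (-5 − -2)/(6 − 1) = -0.6 cm/s².

-0.6 cm/s²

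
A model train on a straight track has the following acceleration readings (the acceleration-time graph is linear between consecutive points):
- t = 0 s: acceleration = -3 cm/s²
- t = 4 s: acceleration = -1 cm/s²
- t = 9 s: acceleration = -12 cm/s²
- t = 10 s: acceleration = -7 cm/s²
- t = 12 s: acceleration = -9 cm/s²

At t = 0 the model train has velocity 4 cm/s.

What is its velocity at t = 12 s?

Δv equals the area under the a-t graph; then v = v₀ + Δv.
0–4 s: ½(-3 + -1)(4) = -8 cm/s
4–9 s: ½(-1 + -12)(5) = -32.5 cm/s
9–10 s: ½(-12 + -7)(1) = -9.5 cm/s
10–12 s: ½(-7 + -9)(2) = -16 cm/s
Δv = -66 cm/s, so v(12) = 4 + (-66) = -62 cm/s.

-62 cm/s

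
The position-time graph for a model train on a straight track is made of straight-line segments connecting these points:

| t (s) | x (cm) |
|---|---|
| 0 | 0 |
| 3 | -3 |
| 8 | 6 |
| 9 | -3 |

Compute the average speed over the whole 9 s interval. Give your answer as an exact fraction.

7/3 cm/s

Average speed = (total path length)/(elapsed time); on a piecewise-linear x-t graph the path length is Σ|Δx|.
0–3 s: |Δx| = |-3 − 0| = 3 cm
3–8 s: |Δx| = |6 − -3| = 9 cm
8–9 s: |Δx| = |-3 − 6| = 9 cm
Total path = 21 cm; average speed = 21/9 = 7/3 cm/s.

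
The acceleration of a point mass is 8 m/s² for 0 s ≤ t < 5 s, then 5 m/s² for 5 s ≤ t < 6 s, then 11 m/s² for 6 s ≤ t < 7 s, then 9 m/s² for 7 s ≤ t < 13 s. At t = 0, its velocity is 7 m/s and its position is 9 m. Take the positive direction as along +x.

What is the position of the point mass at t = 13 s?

791 m

On each constant-a segment, Δv = aΔt and Δx = v₀Δt + ½aΔt²; chain segment to segment.
0–5 s: v starts 7 m/s; Δx = 7·5 + ½·8·5² = 135 m; v ends 47 m/s.
5–6 s: v starts 47 m/s; Δx = 47·1 + ½·5·1² = 49.5 m; v ends 52 m/s.
6–7 s: v starts 52 m/s; Δx = 52·1 + ½·11·1² = 57.5 m; v ends 63 m/s.
7–13 s: v starts 63 m/s; Δx = 63·6 + ½·9·6² = 540 m; v ends 117 m/s.
x(13) = 9 + Σ Δx = 791 m.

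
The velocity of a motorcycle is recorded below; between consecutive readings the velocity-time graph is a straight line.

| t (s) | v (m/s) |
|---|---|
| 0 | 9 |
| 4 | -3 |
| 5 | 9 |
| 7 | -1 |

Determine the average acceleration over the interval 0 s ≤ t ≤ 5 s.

Average acceleration = Δv/Δt = (9 − 9)/(5 − 0) = 0 m/s².

0 m/s²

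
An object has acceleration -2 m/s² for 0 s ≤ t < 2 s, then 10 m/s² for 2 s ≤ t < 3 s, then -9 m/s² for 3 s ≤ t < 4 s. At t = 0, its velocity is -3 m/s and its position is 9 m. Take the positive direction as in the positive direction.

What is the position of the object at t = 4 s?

On each constant-a segment, Δv = aΔt and Δx = v₀Δt + ½aΔt²; chain segment to segment.
0–2 s: v starts -3 m/s; Δx = -3·2 + ½·-2·2² = -10 m; v ends -7 m/s.
2–3 s: v starts -7 m/s; Δx = -7·1 + ½·10·1² = -2 m; v ends 3 m/s.
3–4 s: v starts 3 m/s; Δx = 3·1 + ½·-9·1² = -1.5 m; v ends -6 m/s.
x(4) = 9 + Σ Δx = -4.5 m.

-4.5 m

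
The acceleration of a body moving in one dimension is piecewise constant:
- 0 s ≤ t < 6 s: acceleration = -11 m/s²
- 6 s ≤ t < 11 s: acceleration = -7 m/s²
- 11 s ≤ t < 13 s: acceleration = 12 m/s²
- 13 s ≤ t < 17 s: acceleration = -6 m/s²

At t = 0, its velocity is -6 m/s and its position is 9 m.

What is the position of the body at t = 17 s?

On each constant-a segment, Δv = aΔt and Δx = v₀Δt + ½aΔt²; chain segment to segment.
0–6 s: v starts -6 m/s; Δx = -6·6 + ½·-11·6² = -234 m; v ends -72 m/s.
6–11 s: v starts -72 m/s; Δx = -72·5 + ½·-7·5² = -447.5 m; v ends -107 m/s.
11–13 s: v starts -107 m/s; Δx = -107·2 + ½·12·2² = -190 m; v ends -83 m/s.
13–17 s: v starts -83 m/s; Δx = -83·4 + ½·-6·4² = -380 m; v ends -107 m/s.
x(17) = 9 + Σ Δx = -1242.5 m.

-1242.5 m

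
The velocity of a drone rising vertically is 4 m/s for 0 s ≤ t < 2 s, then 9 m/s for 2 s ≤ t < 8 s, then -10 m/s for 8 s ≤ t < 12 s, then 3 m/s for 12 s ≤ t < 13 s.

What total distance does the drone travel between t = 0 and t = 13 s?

Distance (not displacement) is the total path length: add the absolute areas under v-t.
0–2 s: |4| × 2 = 8 m
2–8 s: |9| × 6 = 54 m
8–12 s: |-10| × 4 = 40 m
12–13 s: |3| × 1 = 3 m
Total distance = 105 m

105 m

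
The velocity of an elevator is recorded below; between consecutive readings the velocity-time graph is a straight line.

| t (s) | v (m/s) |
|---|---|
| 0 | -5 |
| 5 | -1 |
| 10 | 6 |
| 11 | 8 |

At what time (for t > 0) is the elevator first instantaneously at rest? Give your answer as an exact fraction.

v changes sign on 5–10 s (from -1 to 6); the graph is linear there, so v = 0 at t = 5 + (1)·(10 − 5)/(6 − -1) = 40/7 s.

t = 40/7 s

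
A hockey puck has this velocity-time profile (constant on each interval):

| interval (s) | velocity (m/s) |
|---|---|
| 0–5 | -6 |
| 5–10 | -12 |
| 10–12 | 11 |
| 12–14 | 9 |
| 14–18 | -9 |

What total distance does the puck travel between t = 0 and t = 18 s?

Total distance travelled is ∫|v| dt — sum the magnitudes of each area piece.
0–5 s: |-6| × 5 = 30 m
5–10 s: |-12| × 5 = 60 m
10–12 s: |11| × 2 = 22 m
12–14 s: |9| × 2 = 18 m
14–18 s: |-9| × 4 = 36 m
Total distance = 166 m

166 m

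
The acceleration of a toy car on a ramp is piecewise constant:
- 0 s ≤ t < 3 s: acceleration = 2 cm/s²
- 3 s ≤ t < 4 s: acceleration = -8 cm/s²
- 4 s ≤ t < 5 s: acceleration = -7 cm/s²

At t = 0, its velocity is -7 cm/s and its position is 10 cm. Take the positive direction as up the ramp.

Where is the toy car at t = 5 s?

On each constant-a segment, Δv = aΔt and Δx = v₀Δt + ½aΔt²; chain segment to segment.
0–3 s: v starts -7 cm/s; Δx = -7·3 + ½·2·3² = -12 cm; v ends -1 cm/s.
3–4 s: v starts -1 cm/s; Δx = -1·1 + ½·-8·1² = -5 cm; v ends -9 cm/s.
4–5 s: v starts -9 cm/s; Δx = -9·1 + ½·-7·1² = -12.5 cm; v ends -16 cm/s.
x(5) = 10 + Σ Δx = -19.5 cm.

-19.5 cm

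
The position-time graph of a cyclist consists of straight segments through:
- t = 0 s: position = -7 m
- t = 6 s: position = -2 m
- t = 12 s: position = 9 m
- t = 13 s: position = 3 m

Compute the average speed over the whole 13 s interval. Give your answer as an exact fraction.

22/13 m/s

Average speed = (total path length)/(elapsed time); on a piecewise-linear x-t graph the path length is Σ|Δx|.
0–6 s: |Δx| = |-2 − -7| = 5 m
6–12 s: |Δx| = |9 − -2| = 11 m
12–13 s: |Δx| = |3 − 9| = 6 m
Total path = 22 m; average speed = 22/13 = 22/13 m/s.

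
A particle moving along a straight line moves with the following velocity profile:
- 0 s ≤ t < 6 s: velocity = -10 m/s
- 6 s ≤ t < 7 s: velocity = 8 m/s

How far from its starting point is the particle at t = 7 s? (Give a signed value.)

Displacement is the signed area under the v-t curve.
0–6 s: -10 × 6 = -60 m
6–7 s: 8 × 1 = 8 m
Net displacement = -52 m

-52 m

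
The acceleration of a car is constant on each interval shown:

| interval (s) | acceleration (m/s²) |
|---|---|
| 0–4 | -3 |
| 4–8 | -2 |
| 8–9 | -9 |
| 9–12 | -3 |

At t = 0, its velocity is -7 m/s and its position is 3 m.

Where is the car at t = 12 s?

On each constant-a segment, Δv = aΔt and Δx = v₀Δt + ½aΔt²; chain segment to segment.
0–4 s: v starts -7 m/s; Δx = -7·4 + ½·-3·4² = -52 m; v ends -19 m/s.
4–8 s: v starts -19 m/s; Δx = -19·4 + ½·-2·4² = -92 m; v ends -27 m/s.
8–9 s: v starts -27 m/s; Δx = -27·1 + ½·-9·1² = -31.5 m; v ends -36 m/s.
9–12 s: v starts -36 m/s; Δx = -36·3 + ½·-3·3² = -121.5 m; v ends -45 m/s.
x(12) = 3 + Σ Δx = -294 m.

-294 m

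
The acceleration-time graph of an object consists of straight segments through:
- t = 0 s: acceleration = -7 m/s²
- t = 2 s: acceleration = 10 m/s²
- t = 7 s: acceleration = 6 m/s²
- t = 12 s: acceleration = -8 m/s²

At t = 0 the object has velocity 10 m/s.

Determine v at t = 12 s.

Δv equals the area under the a-t graph; then v = v₀ + Δv.
0–2 s: ½(-7 + 10)(2) = 3 m/s
2–7 s: ½(10 + 6)(5) = 40 m/s
7–12 s: ½(6 + -8)(5) = -5 m/s
Δv = 38 m/s, so v(12) = 10 + (38) = 48 m/s.

48 m/s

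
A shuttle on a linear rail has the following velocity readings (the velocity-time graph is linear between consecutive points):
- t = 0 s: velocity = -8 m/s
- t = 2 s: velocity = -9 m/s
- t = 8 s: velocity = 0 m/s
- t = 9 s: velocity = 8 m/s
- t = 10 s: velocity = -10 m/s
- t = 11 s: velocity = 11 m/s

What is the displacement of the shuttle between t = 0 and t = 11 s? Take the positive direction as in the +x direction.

Net displacement equals the area under the velocity-time graph (areas below the axis count negative).
0–2 s: ½(-8 + -9)(2) = -17 m
2–8 s: ½(-9 + 0)(6) = -27 m
8–9 s: ½(0 + 8)(1) = 4 m
9–10 s: ½(8 + -10)(1) = -1 m
10–11 s: ½(-10 + 11)(1) = 0.5 m
Net displacement = -40.5 m

-40.5 m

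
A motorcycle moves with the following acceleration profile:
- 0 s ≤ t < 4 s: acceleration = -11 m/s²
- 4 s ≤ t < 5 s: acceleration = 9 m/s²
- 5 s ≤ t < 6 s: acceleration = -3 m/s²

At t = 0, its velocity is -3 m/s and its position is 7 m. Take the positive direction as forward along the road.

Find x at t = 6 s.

On each constant-a segment, Δv = aΔt and Δx = v₀Δt + ½aΔt²; chain segment to segment.
0–4 s: v starts -3 m/s; Δx = -3·4 + ½·-11·4² = -100 m; v ends -47 m/s.
4–5 s: v starts -47 m/s; Δx = -47·1 + ½·9·1² = -42.5 m; v ends -38 m/s.
5–6 s: v starts -38 m/s; Δx = -38·1 + ½·-3·1² = -39.5 m; v ends -41 m/s.
x(6) = 7 + Σ Δx = -175 m.

-175 m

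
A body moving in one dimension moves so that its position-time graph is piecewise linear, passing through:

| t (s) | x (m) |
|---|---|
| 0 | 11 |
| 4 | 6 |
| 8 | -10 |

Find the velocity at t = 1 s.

-1.25 m/s

Velocity is the slope of the x-t graph on 0–4 s: (6 − 11)/(4 − 0) = -1.25 m/s.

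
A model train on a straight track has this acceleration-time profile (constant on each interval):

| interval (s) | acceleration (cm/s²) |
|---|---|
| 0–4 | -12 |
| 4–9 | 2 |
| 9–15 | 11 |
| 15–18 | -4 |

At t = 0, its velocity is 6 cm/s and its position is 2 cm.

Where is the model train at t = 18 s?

On each constant-a segment, Δv = aΔt and Δx = v₀Δt + ½aΔt²; chain segment to segment.
0–4 s: v starts 6 cm/s; Δx = 6·4 + ½·-12·4² = -72 cm; v ends -42 cm/s.
4–9 s: v starts -42 cm/s; Δx = -42·5 + ½·2·5² = -185 cm; v ends -32 cm/s.
9–15 s: v starts -32 cm/s; Δx = -32·6 + ½·11·6² = 6 cm; v ends 34 cm/s.
15–18 s: v starts 34 cm/s; Δx = 34·3 + ½·-4·3² = 84 cm; v ends 22 cm/s.
x(18) = 2 + Σ Δx = -165 cm.

-165 cm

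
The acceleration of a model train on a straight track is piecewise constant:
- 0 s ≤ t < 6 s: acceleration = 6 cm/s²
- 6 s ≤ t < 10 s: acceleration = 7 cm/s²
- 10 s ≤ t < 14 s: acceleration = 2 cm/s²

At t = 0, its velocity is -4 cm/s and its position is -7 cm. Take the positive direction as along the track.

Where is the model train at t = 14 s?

On each constant-a segment, Δv = aΔt and Δx = v₀Δt + ½aΔt²; chain segment to segment.
0–6 s: v starts -4 cm/s; Δx = -4·6 + ½·6·6² = 84 cm; v ends 32 cm/s.
6–10 s: v starts 32 cm/s; Δx = 32·4 + ½·7·4² = 184 cm; v ends 60 cm/s.
10–14 s: v starts 60 cm/s; Δx = 60·4 + ½·2·4² = 256 cm; v ends 68 cm/s.
x(14) = -7 + Σ Δx = 517 cm.

517 cm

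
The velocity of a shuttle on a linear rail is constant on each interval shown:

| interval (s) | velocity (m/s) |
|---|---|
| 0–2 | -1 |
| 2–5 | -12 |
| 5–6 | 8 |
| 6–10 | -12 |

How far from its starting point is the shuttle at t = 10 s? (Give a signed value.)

Displacement is the signed area under the v-t curve.
0–2 s: -1 × 2 = -2 m
2–5 s: -12 × 3 = -36 m
5–6 s: 8 × 1 = 8 m
6–10 s: -12 × 4 = -48 m
Net displacement = -78 m

-78 m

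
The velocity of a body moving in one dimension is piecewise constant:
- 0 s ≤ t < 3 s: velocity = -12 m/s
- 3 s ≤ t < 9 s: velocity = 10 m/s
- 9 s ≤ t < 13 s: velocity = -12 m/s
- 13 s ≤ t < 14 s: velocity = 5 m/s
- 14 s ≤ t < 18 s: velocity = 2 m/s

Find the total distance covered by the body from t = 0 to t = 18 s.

157 m

Total distance travelled is ∫|v| dt — sum the magnitudes of each area piece.
0–3 s: |-12| × 3 = 36 m
3–9 s: |10| × 6 = 60 m
9–13 s: |-12| × 4 = 48 m
13–14 s: |5| × 1 = 5 m
14–18 s: |2| × 4 = 8 m
Total distance = 157 m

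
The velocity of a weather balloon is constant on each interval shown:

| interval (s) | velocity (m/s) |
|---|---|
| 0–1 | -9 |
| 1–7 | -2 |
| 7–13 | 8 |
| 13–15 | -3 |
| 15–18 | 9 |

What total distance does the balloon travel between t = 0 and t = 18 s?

Distance (not displacement) is the total path length: add the absolute areas under v-t.
0–1 s: |-9| × 1 = 9 m
1–7 s: |-2| × 6 = 12 m
7–13 s: |8| × 6 = 48 m
13–15 s: |-3| × 2 = 6 m
15–18 s: |9| × 3 = 27 m
Total distance = 102 m

102 m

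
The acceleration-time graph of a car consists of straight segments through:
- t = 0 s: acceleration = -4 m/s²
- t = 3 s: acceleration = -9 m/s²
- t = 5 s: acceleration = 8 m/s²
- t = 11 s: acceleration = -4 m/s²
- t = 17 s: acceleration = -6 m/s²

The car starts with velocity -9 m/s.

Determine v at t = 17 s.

-47.5 m/s

Δv equals the area under the a-t graph; then v = v₀ + Δv.
0–3 s: ½(-4 + -9)(3) = -19.5 m/s
3–5 s: ½(-9 + 8)(2) = -1 m/s
5–11 s: ½(8 + -4)(6) = 12 m/s
11–17 s: ½(-4 + -6)(6) = -30 m/s
Δv = -38.5 m/s, so v(17) = -9 + (-38.5) = -47.5 m/s.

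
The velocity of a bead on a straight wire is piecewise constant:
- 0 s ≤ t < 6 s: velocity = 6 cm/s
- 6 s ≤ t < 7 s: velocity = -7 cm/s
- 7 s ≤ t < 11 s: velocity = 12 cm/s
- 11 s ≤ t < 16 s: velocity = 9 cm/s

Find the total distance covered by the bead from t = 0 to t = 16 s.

Total distance travelled is ∫|v| dt — sum the magnitudes of each area piece.
0–6 s: |6| × 6 = 36 cm
6–7 s: |-7| × 1 = 7 cm
7–11 s: |12| × 4 = 48 cm
11–16 s: |9| × 5 = 45 cm
Total distance = 136 cm

136 cm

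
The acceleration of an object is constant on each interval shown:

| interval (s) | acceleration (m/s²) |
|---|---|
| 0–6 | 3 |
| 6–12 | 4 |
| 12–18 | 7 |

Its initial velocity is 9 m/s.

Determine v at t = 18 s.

93 m/s

Δv equals the area under the a-t graph; then v = v₀ + Δv.
0–6 s: 3 × 6 = 18 m/s
6–12 s: 4 × 6 = 24 m/s
12–18 s: 7 × 6 = 42 m/s
Δv = 84 m/s, so v(18) = 9 + (84) = 93 m/s.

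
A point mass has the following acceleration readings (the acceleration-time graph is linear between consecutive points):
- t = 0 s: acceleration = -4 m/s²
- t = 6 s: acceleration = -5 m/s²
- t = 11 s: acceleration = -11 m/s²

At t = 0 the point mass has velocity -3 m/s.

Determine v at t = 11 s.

Δv equals the area under the a-t graph; then v = v₀ + Δv.
0–6 s: ½(-4 + -5)(6) = -27 m/s
6–11 s: ½(-5 + -11)(5) = -40 m/s
Δv = -67 m/s, so v(11) = -3 + (-67) = -70 m/s.

-70 m/s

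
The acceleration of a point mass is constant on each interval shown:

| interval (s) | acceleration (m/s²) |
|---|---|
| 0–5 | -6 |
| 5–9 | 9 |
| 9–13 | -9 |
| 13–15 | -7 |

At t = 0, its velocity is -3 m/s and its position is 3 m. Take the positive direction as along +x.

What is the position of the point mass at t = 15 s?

-287 m

On each constant-a segment, Δv = aΔt and Δx = v₀Δt + ½aΔt²; chain segment to segment.
0–5 s: v starts -3 m/s; Δx = -3·5 + ½·-6·5² = -90 m; v ends -33 m/s.
5–9 s: v starts -33 m/s; Δx = -33·4 + ½·9·4² = -60 m; v ends 3 m/s.
9–13 s: v starts 3 m/s; Δx = 3·4 + ½·-9·4² = -60 m; v ends -33 m/s.
13–15 s: v starts -33 m/s; Δx = -33·2 + ½·-7·2² = -80 m; v ends -47 m/s.
x(15) = 3 + Σ Δx = -287 m.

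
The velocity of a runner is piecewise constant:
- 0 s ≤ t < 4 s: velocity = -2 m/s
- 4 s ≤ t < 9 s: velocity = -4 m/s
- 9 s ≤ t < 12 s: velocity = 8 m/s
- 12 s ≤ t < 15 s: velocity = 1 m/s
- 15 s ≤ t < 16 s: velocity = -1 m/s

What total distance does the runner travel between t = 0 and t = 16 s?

Distance (not displacement) is the total path length: add the absolute areas under v-t.
0–4 s: |-2| × 4 = 8 m
4–9 s: |-4| × 5 = 20 m
9–12 s: |8| × 3 = 24 m
12–15 s: |1| × 3 = 3 m
15–16 s: |-1| × 1 = 1 m
Total distance = 56 m

56 m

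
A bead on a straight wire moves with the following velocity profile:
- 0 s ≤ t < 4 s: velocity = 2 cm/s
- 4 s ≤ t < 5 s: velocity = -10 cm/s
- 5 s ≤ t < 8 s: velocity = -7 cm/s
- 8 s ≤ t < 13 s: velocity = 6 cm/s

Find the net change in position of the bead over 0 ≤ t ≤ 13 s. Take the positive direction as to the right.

Displacement is the signed area under the v-t curve.
0–4 s: 2 × 4 = 8 cm
4–5 s: -10 × 1 = -10 cm
5–8 s: -7 × 3 = -21 cm
8–13 s: 6 × 5 = 30 cm
Net displacement = 7 cm

7 cm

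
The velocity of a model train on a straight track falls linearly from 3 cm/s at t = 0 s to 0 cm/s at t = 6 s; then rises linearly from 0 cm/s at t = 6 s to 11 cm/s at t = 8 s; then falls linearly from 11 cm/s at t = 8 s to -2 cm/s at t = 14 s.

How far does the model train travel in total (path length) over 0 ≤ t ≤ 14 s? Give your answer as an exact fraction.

635/13 cm

Distance (not displacement) is the total path length: add the absolute areas under v-t.
0–6 s: |½(3 + 0)(6)| = 9 cm
6–8 s: |½(0 + 11)(2)| = 11 cm
8–14 s: v = 0 at t = 170/13 s; triangle areas 363/13 + 12/13 = 375/13 cm
Total distance = 635/13 cm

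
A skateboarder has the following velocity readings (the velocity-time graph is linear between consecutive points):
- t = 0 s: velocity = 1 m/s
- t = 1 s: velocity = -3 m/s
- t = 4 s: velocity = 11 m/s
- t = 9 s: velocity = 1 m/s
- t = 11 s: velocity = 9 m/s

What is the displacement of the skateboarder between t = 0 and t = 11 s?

Displacement is the signed area under the v-t curve.
0–1 s: ½(1 + -3)(1) = -1 m
1–4 s: ½(-3 + 11)(3) = 12 m
4–9 s: ½(11 + 1)(5) = 30 m
9–11 s: ½(1 + 9)(2) = 10 m
Net displacement = 51 m

51 m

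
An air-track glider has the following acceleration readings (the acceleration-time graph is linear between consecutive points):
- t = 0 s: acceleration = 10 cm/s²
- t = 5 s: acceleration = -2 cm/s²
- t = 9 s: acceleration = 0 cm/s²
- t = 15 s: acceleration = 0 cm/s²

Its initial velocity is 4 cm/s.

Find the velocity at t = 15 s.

Δv equals the area under the a-t graph; then v = v₀ + Δv.
0–5 s: ½(10 + -2)(5) = 20 cm/s
5–9 s: ½(-2 + 0)(4) = -4 cm/s
9–15 s: 0 × 6 = 0 cm/s
Δv = 16 cm/s, so v(15) = 4 + (16) = 20 cm/s.

20 cm/s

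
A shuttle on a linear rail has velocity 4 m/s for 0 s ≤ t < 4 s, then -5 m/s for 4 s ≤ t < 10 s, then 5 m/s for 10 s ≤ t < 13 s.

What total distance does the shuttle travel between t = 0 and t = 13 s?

Total distance travelled is ∫|v| dt — sum the magnitudes of each area piece.
0–4 s: |4| × 4 = 16 m
4–10 s: |-5| × 6 = 30 m
10–13 s: |5| × 3 = 15 m
Total distance = 61 m

61 m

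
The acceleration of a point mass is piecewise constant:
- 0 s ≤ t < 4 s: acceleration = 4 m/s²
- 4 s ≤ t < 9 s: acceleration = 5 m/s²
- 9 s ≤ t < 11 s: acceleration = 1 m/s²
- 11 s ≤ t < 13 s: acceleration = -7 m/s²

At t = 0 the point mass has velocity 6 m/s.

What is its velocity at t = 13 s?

Δv equals the area under the a-t graph; then v = v₀ + Δv.
0–4 s: 4 × 4 = 16 m/s
4–9 s: 5 × 5 = 25 m/s
9–11 s: 1 × 2 = 2 m/s
11–13 s: -7 × 2 = -14 m/s
Δv = 29 m/s, so v(13) = 6 + (29) = 35 m/s.

35 m/s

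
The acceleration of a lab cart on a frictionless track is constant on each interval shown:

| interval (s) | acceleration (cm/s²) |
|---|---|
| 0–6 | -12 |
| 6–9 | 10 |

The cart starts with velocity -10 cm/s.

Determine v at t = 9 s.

-52 cm/s

Δv equals the area under the a-t graph; then v = v₀ + Δv.
0–6 s: -12 × 6 = -72 cm/s
6–9 s: 10 × 3 = 30 cm/s
Δv = -42 cm/s, so v(9) = -10 + (-42) = -52 cm/s.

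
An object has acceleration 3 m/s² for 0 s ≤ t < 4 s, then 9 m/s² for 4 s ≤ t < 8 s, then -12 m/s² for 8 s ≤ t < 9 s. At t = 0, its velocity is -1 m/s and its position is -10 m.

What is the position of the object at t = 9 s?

167 m

On each constant-a segment, Δv = aΔt and Δx = v₀Δt + ½aΔt²; chain segment to segment.
0–4 s: v starts -1 m/s; Δx = -1·4 + ½·3·4² = 20 m; v ends 11 m/s.
4–8 s: v starts 11 m/s; Δx = 11·4 + ½·9·4² = 116 m; v ends 47 m/s.
8–9 s: v starts 47 m/s; Δx = 47·1 + ½·-12·1² = 41 m; v ends 35 m/s.
x(9) = -10 + Σ Δx = 167 m.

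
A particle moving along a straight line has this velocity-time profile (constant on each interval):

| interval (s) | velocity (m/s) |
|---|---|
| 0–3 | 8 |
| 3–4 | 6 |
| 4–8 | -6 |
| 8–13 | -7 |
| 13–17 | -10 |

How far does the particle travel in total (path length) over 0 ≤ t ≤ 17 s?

Distance (not displacement) is the total path length: add the absolute areas under v-t.
0–3 s: |8| × 3 = 24 m
3–4 s: |6| × 1 = 6 m
4–8 s: |-6| × 4 = 24 m
8–13 s: |-7| × 5 = 35 m
13–17 s: |-10| × 4 = 40 m
Total distance = 129 m

129 m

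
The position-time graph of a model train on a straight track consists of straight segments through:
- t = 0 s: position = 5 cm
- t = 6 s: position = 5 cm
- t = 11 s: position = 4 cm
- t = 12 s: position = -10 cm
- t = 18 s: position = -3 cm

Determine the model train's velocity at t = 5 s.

Velocity is the slope of the x-t graph on 0–6 s: (5 − 5)/(6 − 0) = 0 cm/s.

0 cm/s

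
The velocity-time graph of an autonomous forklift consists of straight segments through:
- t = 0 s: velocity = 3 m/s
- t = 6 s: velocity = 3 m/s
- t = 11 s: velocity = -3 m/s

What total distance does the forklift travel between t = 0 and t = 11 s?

25.5 m

Distance (not displacement) is the total path length: add the absolute areas under v-t.
0–6 s: |3| × 6 = 18 m
6–11 s: v = 0 at t = 8.5 s; triangle areas 3.75 + 3.75 = 7.5 m
Total distance = 25.5 m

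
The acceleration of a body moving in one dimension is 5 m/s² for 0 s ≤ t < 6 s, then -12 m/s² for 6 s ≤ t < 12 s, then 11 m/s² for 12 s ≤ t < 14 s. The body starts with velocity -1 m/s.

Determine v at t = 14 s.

Δv equals the area under the a-t graph; then v = v₀ + Δv.
0–6 s: 5 × 6 = 30 m/s
6–12 s: -12 × 6 = -72 m/s
12–14 s: 11 × 2 = 22 m/s
Δv = -20 m/s, so v(14) = -1 + (-20) = -21 m/s.

-21 m/s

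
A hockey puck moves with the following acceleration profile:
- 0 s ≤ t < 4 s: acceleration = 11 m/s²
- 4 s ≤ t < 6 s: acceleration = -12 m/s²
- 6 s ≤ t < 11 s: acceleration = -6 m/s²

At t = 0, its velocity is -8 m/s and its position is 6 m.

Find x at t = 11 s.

95 m

On each constant-a segment, Δv = aΔt and Δx = v₀Δt + ½aΔt²; chain segment to segment.
0–4 s: v starts -8 m/s; Δx = -8·4 + ½·11·4² = 56 m; v ends 36 m/s.
4–6 s: v starts 36 m/s; Δx = 36·2 + ½·-12·2² = 48 m; v ends 12 m/s.
6–11 s: v starts 12 m/s; Δx = 12·5 + ½·-6·5² = -15 m; v ends -18 m/s.
x(11) = 6 + Σ Δx = 95 m.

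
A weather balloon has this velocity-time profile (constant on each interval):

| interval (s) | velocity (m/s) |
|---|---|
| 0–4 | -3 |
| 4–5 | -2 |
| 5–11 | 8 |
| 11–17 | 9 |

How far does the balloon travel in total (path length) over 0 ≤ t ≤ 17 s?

116 m

Total distance travelled is ∫|v| dt — sum the magnitudes of each area piece.
0–4 s: |-3| × 4 = 12 m
4–5 s: |-2| × 1 = 2 m
5–11 s: |8| × 6 = 48 m
11–17 s: |9| × 6 = 54 m
Total distance = 116 m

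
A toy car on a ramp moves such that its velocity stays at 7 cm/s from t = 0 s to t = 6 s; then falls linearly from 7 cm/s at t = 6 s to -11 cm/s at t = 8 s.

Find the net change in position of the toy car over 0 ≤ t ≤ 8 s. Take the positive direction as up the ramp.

Net displacement equals the area under the velocity-time graph (areas below the axis count negative).
0–6 s: 7 × 6 = 42 cm
6–8 s: ½(7 + -11)(2) = -4 cm
Net displacement = 38 cm

38 cm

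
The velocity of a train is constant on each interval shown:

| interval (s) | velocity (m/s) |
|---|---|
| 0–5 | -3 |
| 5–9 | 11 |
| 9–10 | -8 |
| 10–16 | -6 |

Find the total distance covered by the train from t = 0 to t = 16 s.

Distance (not displacement) is the total path length: add the absolute areas under v-t.
0–5 s: |-3| × 5 = 15 m
5–9 s: |11| × 4 = 44 m
9–10 s: |-8| × 1 = 8 m
10–16 s: |-6| × 6 = 36 m
Total distance = 103 m

103 m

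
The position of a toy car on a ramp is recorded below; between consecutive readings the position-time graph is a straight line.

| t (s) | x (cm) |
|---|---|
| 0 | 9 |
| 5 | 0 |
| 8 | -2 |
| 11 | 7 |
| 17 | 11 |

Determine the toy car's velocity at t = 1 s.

Velocity is the slope of the x-t graph on 0–5 s: (0 − 9)/(5 − 0) = -1.8 cm/s.

-1.8 cm/s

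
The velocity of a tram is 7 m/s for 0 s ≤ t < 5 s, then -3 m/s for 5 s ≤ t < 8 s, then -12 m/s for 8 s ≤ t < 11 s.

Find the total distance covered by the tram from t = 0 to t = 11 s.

Distance (not displacement) is the total path length: add the absolute areas under v-t.
0–5 s: |7| × 5 = 35 m
5–8 s: |-3| × 3 = 9 m
8–11 s: |-12| × 3 = 36 m
Total distance = 80 m

80 m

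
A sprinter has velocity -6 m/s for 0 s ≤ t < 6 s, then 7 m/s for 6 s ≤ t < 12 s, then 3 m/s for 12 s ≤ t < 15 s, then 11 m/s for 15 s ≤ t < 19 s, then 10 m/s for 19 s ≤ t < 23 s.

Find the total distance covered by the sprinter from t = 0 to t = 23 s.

Distance (not displacement) is the total path length: add the absolute areas under v-t.
0–6 s: |-6| × 6 = 36 m
6–12 s: |7| × 6 = 42 m
12–15 s: |3| × 3 = 9 m
15–19 s: |11| × 4 = 44 m
19–23 s: |10| × 4 = 40 m
Total distance = 171 m

171 m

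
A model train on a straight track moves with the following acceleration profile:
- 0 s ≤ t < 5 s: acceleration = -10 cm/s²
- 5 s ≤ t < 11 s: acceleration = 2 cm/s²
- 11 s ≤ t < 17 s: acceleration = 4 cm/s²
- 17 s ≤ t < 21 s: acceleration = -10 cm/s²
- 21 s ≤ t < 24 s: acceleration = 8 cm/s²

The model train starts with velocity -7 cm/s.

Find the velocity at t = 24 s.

-37 cm/s

Δv equals the area under the a-t graph; then v = v₀ + Δv.
0–5 s: -10 × 5 = -50 cm/s
5–11 s: 2 × 6 = 12 cm/s
11–17 s: 4 × 6 = 24 cm/s
17–21 s: -10 × 4 = -40 cm/s
21–24 s: 8 × 3 = 24 cm/s
Δv = -30 cm/s, so v(24) = -7 + (-30) = -37 cm/s.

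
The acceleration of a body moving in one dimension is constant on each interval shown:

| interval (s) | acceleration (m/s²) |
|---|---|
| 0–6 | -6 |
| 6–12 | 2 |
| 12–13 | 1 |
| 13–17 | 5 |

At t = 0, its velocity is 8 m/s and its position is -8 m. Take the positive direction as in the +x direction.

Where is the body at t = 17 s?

-235.5 m

On each constant-a segment, Δv = aΔt and Δx = v₀Δt + ½aΔt²; chain segment to segment.
0–6 s: v starts 8 m/s; Δx = 8·6 + ½·-6·6² = -60 m; v ends -28 m/s.
6–12 s: v starts -28 m/s; Δx = -28·6 + ½·2·6² = -132 m; v ends -16 m/s.
12–13 s: v starts -16 m/s; Δx = -16·1 + ½·1·1² = -15.5 m; v ends -15 m/s.
13–17 s: v starts -15 m/s; Δx = -15·4 + ½·5·4² = -20 m; v ends 5 m/s.
x(17) = -8 + Σ Δx = -235.5 m.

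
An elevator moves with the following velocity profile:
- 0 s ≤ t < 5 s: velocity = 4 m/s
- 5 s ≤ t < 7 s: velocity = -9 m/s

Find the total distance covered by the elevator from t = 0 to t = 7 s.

Distance (not displacement) is the total path length: add the absolute areas under v-t.
0–5 s: |4| × 5 = 20 m
5–7 s: |-9| × 2 = 18 m
Total distance = 38 m

38 m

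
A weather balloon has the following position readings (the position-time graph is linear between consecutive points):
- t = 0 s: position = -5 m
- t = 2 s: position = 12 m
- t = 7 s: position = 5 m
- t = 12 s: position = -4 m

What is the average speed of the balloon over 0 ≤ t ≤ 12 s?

2.75 m/s

Average speed = (total path length)/(elapsed time); on a piecewise-linear x-t graph the path length is Σ|Δx|.
0–2 s: |Δx| = |12 − -5| = 17 m
2–7 s: |Δx| = |5 − 12| = 7 m
7–12 s: |Δx| = |-4 − 5| = 9 m
Total path = 33 m; average speed = 33/12 = 2.75 m/s.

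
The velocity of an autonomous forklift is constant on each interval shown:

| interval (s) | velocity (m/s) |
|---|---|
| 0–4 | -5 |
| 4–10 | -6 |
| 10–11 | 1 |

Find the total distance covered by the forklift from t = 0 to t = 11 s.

Total distance travelled is ∫|v| dt — sum the magnitudes of each area piece.
0–4 s: |-5| × 4 = 20 m
4–10 s: |-6| × 6 = 36 m
10–11 s: |1| × 1 = 1 m
Total distance = 57 m

57 m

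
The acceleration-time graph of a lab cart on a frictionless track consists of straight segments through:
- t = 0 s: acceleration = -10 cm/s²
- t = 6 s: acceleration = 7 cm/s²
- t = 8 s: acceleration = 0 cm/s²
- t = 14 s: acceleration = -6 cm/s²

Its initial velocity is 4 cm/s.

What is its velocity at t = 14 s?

Δv equals the area under the a-t graph; then v = v₀ + Δv.
0–6 s: ½(-10 + 7)(6) = -9 cm/s
6–8 s: ½(7 + 0)(2) = 7 cm/s
8–14 s: ½(0 + -6)(6) = -18 cm/s
Δv = -20 cm/s, so v(14) = 4 + (-20) = -16 cm/s.

-16 cm/s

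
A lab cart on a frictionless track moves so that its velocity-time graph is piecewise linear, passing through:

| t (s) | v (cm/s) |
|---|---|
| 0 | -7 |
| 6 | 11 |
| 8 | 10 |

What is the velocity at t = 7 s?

On 6–8 s the graph is linear from 11 to 10 cm/s: v(7) = 11 + (10 − 11)·(7 − 6)/(8 − 6) = 10.5 cm/s.

10.5 cm/s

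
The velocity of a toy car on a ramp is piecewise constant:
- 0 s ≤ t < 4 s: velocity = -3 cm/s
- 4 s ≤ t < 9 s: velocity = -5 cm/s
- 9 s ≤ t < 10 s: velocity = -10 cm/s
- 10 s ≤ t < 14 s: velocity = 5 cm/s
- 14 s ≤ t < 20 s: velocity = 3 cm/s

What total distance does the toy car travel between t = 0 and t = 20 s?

85 cm

Total distance travelled is ∫|v| dt — sum the magnitudes of each area piece.
0–4 s: |-3| × 4 = 12 cm
4–9 s: |-5| × 5 = 25 cm
9–10 s: |-10| × 1 = 10 cm
10–14 s: |5| × 4 = 20 cm
14–20 s: |3| × 6 = 18 cm
Total distance = 85 cm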